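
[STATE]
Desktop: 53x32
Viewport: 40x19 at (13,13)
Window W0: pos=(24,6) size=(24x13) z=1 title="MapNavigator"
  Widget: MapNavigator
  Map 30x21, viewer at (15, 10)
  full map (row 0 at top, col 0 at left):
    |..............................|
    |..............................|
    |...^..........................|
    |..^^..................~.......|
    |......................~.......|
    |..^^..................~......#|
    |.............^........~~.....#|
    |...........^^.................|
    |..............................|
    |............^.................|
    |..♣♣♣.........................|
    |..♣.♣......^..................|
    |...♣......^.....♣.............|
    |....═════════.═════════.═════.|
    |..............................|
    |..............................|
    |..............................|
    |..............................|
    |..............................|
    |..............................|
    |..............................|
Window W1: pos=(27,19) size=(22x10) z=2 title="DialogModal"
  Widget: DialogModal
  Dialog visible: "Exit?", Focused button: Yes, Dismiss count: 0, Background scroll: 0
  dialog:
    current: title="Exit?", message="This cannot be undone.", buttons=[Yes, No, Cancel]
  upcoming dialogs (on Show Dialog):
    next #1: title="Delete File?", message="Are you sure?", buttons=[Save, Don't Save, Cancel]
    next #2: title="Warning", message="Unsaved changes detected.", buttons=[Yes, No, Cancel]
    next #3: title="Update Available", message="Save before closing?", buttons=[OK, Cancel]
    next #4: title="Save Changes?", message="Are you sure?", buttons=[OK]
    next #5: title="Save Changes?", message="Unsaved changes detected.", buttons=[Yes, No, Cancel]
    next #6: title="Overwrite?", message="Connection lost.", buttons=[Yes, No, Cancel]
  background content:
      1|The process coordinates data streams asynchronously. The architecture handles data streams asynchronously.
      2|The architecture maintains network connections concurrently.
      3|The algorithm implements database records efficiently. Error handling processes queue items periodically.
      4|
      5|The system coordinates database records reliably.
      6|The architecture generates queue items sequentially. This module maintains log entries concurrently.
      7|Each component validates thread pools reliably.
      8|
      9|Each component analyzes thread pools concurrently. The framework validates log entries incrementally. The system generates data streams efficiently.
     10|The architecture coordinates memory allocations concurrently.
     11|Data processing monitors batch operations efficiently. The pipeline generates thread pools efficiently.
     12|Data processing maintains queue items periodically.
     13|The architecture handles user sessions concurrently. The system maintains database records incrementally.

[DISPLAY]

           ┃♣..........@..........┃     
           ┃♣......^..............┃     
           ┃......^.....♣.........┃     
           ┃═════════.═════════.══┃     
           ┃......................┃     
           ┗━━━━━━━━━━━━━━━━━━━━━━┛     
              ┏━━━━━━━━━━━━━━━━━━━━┓    
              ┃ DialogModal        ┃    
              ┠────────────────────┨    
              ┃Th┌──────────────┐na┃    
              ┃Th│    Exit?     │ai┃    
              ┃Th│This cannot be│em┃    
              ┃  │[Yes]  No   Ca│  ┃    
              ┃Th└──────────────┘at┃    
              ┃The architecture gen┃    
              ┗━━━━━━━━━━━━━━━━━━━━┛    
                                        
                                        
                                        


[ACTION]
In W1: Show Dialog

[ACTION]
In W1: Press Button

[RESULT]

           ┃♣..........@..........┃     
           ┃♣......^..............┃     
           ┃......^.....♣.........┃     
           ┃═════════.═════════.══┃     
           ┃......................┃     
           ┗━━━━━━━━━━━━━━━━━━━━━━┛     
              ┏━━━━━━━━━━━━━━━━━━━━┓    
              ┃ DialogModal        ┃    
              ┠────────────────────┨    
              ┃The process coordina┃    
              ┃The architecture mai┃    
              ┃The algorithm implem┃    
              ┃                    ┃    
              ┃The system coordinat┃    
              ┃The architecture gen┃    
              ┗━━━━━━━━━━━━━━━━━━━━┛    
                                        
                                        
                                        


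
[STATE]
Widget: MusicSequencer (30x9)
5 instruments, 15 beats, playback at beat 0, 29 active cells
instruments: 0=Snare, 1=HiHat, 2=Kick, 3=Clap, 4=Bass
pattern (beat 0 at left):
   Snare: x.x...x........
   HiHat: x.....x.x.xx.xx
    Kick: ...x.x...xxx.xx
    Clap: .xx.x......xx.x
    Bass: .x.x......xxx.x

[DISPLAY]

      ▼12345678901234         
 Snare█·█···█········         
 HiHat█·····█·█·██·██         
  Kick···█·█···███·██         
  Clap·██·█······██·█         
  Bass·█·█······███·█         
                              
                              
                              


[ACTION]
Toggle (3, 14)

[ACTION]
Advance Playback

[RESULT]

      0▼2345678901234         
 Snare█·█···█········         
 HiHat█·····█·█·██·██         
  Kick···█·█···███·██         
  Clap·██·█······██··         
  Bass·█·█······███·█         
                              
                              
                              


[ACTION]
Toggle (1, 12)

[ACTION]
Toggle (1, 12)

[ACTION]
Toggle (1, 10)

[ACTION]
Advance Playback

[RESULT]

      01▼345678901234         
 Snare█·█···█········         
 HiHat█·····█·█··█·██         
  Kick···█·█···███·██         
  Clap·██·█······██··         
  Bass·█·█······███·█         
                              
                              
                              


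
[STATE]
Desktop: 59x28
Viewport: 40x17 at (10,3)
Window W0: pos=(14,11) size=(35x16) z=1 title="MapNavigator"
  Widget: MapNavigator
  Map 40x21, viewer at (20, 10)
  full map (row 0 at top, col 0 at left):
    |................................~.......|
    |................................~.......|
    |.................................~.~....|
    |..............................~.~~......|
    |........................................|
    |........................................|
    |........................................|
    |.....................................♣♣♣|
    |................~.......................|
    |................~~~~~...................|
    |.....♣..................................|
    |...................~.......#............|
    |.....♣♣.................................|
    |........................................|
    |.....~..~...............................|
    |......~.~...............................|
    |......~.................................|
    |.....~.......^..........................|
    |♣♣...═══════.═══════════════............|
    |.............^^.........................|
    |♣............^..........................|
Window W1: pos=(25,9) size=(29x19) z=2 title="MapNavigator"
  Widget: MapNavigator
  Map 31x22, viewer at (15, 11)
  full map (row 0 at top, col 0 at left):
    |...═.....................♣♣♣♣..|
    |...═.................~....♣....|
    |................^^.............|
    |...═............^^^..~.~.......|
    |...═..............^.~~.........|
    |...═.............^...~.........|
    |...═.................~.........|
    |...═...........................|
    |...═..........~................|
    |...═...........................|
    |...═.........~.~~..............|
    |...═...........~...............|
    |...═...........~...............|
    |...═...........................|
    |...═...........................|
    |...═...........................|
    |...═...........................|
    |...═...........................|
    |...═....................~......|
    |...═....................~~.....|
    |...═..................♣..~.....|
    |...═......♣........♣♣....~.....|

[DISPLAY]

                                        
                                        
                                        
                                        
                                        
                                        
               ┏━━━━━━━━━━━━━━━━━━━━━━━━
               ┃ MapNavigator           
    ┏━━━━━━━━━━┠────────────────────────
    ┃ MapNaviga┃.═..............^.~~....
    ┠──────────┃.═.............^...~....
    ┃..........┃.═.................~....
    ┃..........┃.═......................
    ┃..........┃.═..........~...........
    ┃..........┃.═......................
    ┃..........┃.═.........~.~~.........
    ┃..........┃.═...........@..........


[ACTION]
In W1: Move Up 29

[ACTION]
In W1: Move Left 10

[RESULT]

                                        
                                        
                                        
                                        
                                        
                                        
               ┏━━━━━━━━━━━━━━━━━━━━━━━━
               ┃ MapNavigator           
    ┏━━━━━━━━━━┠────────────────────────
    ┃ MapNaviga┃                        
    ┠──────────┃                        
    ┃..........┃                        
    ┃..........┃                        
    ┃..........┃                        
    ┃..........┃                        
    ┃..........┃                        
    ┃..........┃        ...═.@..........


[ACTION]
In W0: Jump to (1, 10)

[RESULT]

                                        
                                        
                                        
                                        
                                        
                                        
               ┏━━━━━━━━━━━━━━━━━━━━━━━━
               ┃ MapNavigator           
    ┏━━━━━━━━━━┠────────────────────────
    ┃ MapNaviga┃                        
    ┠──────────┃                        
    ┃          ┃                        
    ┃          ┃                        
    ┃          ┃                        
    ┃          ┃                        
    ┃          ┃                        
    ┃          ┃        ...═.@..........


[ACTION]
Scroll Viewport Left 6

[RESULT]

                                        
                                        
                                        
                                        
                                        
                                        
                     ┏━━━━━━━━━━━━━━━━━━
                     ┃ MapNavigator     
          ┏━━━━━━━━━━┠──────────────────
          ┃ MapNaviga┃                  
          ┠──────────┃                  
          ┃          ┃                  
          ┃          ┃                  
          ┃          ┃                  
          ┃          ┃                  
          ┃          ┃                  
          ┃          ┃        ...═.@....


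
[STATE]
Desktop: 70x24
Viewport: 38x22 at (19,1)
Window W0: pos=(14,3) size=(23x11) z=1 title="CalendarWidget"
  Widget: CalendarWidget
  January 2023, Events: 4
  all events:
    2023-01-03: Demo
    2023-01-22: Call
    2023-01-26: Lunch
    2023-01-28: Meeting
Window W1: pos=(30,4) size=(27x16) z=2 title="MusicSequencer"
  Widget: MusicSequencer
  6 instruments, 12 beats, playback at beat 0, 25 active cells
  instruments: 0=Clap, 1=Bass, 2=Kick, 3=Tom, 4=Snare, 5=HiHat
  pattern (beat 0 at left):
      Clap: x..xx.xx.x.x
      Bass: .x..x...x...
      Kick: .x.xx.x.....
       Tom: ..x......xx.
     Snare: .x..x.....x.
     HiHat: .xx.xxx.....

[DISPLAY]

                                      
                                      
━━━━━━━━━━━━━━━━━┓                    
endarWidget┏━━━━━━━━━━━━━━━━━━━━━━━━━┓
───────────┃ MusicSequencer          ┃
 January 20┠─────────────────────────┨
u We Th Fr ┃      ▼12345678901       ┃
           ┃  Clap█··██·██·█·█       ┃
3*  4  5  6┃  Bass·█··█···█···       ┃
0 11 12 13 ┃  Kick·█·██·█·····       ┃
7 18 19 20 ┃   Tom··█······██·       ┃
4 25 26* 27┃ Snare·█··█·····█·       ┃
━━━━━━━━━━━┃ HiHat·██·███·····       ┃
           ┃                         ┃
           ┃                         ┃
           ┃                         ┃
           ┃                         ┃
           ┃                         ┃
           ┗━━━━━━━━━━━━━━━━━━━━━━━━━┛
                                      
                                      
                                      


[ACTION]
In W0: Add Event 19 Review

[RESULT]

                                      
                                      
━━━━━━━━━━━━━━━━━┓                    
endarWidget┏━━━━━━━━━━━━━━━━━━━━━━━━━┓
───────────┃ MusicSequencer          ┃
 January 20┠─────────────────────────┨
u We Th Fr ┃      ▼12345678901       ┃
           ┃  Clap█··██·██·█·█       ┃
3*  4  5  6┃  Bass·█··█···█···       ┃
0 11 12 13 ┃  Kick·█·██·█·····       ┃
7 18 19* 20┃   Tom··█······██·       ┃
4 25 26* 27┃ Snare·█··█·····█·       ┃
━━━━━━━━━━━┃ HiHat·██·███·····       ┃
           ┃                         ┃
           ┃                         ┃
           ┃                         ┃
           ┃                         ┃
           ┃                         ┃
           ┗━━━━━━━━━━━━━━━━━━━━━━━━━┛
                                      
                                      
                                      


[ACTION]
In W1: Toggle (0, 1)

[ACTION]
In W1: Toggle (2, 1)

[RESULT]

                                      
                                      
━━━━━━━━━━━━━━━━━┓                    
endarWidget┏━━━━━━━━━━━━━━━━━━━━━━━━━┓
───────────┃ MusicSequencer          ┃
 January 20┠─────────────────────────┨
u We Th Fr ┃      ▼12345678901       ┃
           ┃  Clap██·██·██·█·█       ┃
3*  4  5  6┃  Bass·█··█···█···       ┃
0 11 12 13 ┃  Kick···██·█·····       ┃
7 18 19* 20┃   Tom··█······██·       ┃
4 25 26* 27┃ Snare·█··█·····█·       ┃
━━━━━━━━━━━┃ HiHat·██·███·····       ┃
           ┃                         ┃
           ┃                         ┃
           ┃                         ┃
           ┃                         ┃
           ┃                         ┃
           ┗━━━━━━━━━━━━━━━━━━━━━━━━━┛
                                      
                                      
                                      


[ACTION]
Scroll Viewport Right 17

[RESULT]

                                      
                                      
━━━━┓                                 
━━━━━━━━━━━━━━━━━━━━━━━━┓             
MusicSequencer          ┃             
────────────────────────┨             
     ▼12345678901       ┃             
 Clap██·██·██·█·█       ┃             
 Bass·█··█···█···       ┃             
 Kick···██·█·····       ┃             
  Tom··█······██·       ┃             
Snare·█··█·····█·       ┃             
HiHat·██·███·····       ┃             
                        ┃             
                        ┃             
                        ┃             
                        ┃             
                        ┃             
━━━━━━━━━━━━━━━━━━━━━━━━┛             
                                      
                                      
                                      


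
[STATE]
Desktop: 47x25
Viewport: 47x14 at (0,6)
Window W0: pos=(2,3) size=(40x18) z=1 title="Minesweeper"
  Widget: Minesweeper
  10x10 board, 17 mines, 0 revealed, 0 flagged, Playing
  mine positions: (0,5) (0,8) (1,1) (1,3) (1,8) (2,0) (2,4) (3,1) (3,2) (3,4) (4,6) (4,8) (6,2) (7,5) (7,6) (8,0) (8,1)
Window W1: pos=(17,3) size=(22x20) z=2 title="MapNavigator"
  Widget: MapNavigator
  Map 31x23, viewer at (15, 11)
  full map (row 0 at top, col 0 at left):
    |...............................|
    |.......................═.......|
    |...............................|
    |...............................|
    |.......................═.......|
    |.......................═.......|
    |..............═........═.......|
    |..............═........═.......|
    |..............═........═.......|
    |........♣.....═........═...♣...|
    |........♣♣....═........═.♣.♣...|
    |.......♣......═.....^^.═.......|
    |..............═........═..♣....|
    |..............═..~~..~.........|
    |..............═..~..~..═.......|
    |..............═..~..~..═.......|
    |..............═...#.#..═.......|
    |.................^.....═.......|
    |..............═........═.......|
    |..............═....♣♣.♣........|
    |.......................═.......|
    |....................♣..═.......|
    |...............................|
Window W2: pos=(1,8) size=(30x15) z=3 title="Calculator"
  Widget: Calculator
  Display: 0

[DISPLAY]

  ┃■■■■■■■■■■    ┃....................┃  ┃     
  ┃■■■■■■■■■■    ┃..................═.┃  ┃     
 ┏━━━━━━━━━━━━━━━━━━━━━━━━━━━━┓.....═.┃  ┃     
 ┃ Calculator                 ┃.....═.┃  ┃     
 ┠────────────────────────────┨.....═.┃  ┃     
 ┃                           0┃.....═.┃  ┃     
 ┃┌───┬───┬───┬───┐           ┃.....═.┃  ┃     
 ┃│ 7 │ 8 │ 9 │ ÷ │           ┃.....═.┃  ┃     
 ┃├───┼───┼───┼───┤           ┃..^^.═.┃  ┃     
 ┃│ 4 │ 5 │ 6 │ × │           ┃.....═.┃  ┃     
 ┃├───┼───┼───┼───┤           ┃~..~...┃  ┃     
 ┃│ 1 │ 2 │ 3 │ - │           ┃..~..═.┃  ┃     
 ┃├───┼───┼───┼───┤           ┃..~..═.┃  ┃     
 ┃│ 0 │ . │ = │ + │           ┃#.#..═.┃  ┃     


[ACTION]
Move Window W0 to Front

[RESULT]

  ┃■■■■■■■■■■                            ┃     
  ┃■■■■■■■■■■                            ┃     
 ┏┃■■■■■■■■■■                            ┃     
 ┃┃■■■■■■■■■■                            ┃     
 ┠┃■■■■■■■■■■                            ┃     
 ┃┃■■■■■■■■■■                            ┃     
 ┃┃■■■■■■■■■■                            ┃     
 ┃┃■■■■■■■■■■                            ┃     
 ┃┃■■■■■■■■■■                            ┃     
 ┃┃■■■■■■■■■■                            ┃     
 ┃┃                                      ┃     
 ┃┃                                      ┃     
 ┃┃                                      ┃     
 ┃┃                                      ┃     


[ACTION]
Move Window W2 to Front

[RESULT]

  ┃■■■■■■■■■■                            ┃     
  ┃■■■■■■■■■■                            ┃     
 ┏━━━━━━━━━━━━━━━━━━━━━━━━━━━━┓          ┃     
 ┃ Calculator                 ┃          ┃     
 ┠────────────────────────────┨          ┃     
 ┃                           0┃          ┃     
 ┃┌───┬───┬───┬───┐           ┃          ┃     
 ┃│ 7 │ 8 │ 9 │ ÷ │           ┃          ┃     
 ┃├───┼───┼───┼───┤           ┃          ┃     
 ┃│ 4 │ 5 │ 6 │ × │           ┃          ┃     
 ┃├───┼───┼───┼───┤           ┃          ┃     
 ┃│ 1 │ 2 │ 3 │ - │           ┃          ┃     
 ┃├───┼───┼───┼───┤           ┃          ┃     
 ┃│ 0 │ . │ = │ + │           ┃          ┃     


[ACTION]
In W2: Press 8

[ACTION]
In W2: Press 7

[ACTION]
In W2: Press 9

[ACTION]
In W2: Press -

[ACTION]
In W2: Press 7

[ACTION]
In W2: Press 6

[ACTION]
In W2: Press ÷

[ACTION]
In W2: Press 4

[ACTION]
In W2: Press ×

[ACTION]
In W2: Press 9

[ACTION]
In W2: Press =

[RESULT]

  ┃■■■■■■■■■■                            ┃     
  ┃■■■■■■■■■■                            ┃     
 ┏━━━━━━━━━━━━━━━━━━━━━━━━━━━━┓          ┃     
 ┃ Calculator                 ┃          ┃     
 ┠────────────────────────────┨          ┃     
 ┃                     1806.75┃          ┃     
 ┃┌───┬───┬───┬───┐           ┃          ┃     
 ┃│ 7 │ 8 │ 9 │ ÷ │           ┃          ┃     
 ┃├───┼───┼───┼───┤           ┃          ┃     
 ┃│ 4 │ 5 │ 6 │ × │           ┃          ┃     
 ┃├───┼───┼───┼───┤           ┃          ┃     
 ┃│ 1 │ 2 │ 3 │ - │           ┃          ┃     
 ┃├───┼───┼───┼───┤           ┃          ┃     
 ┃│ 0 │ . │ = │ + │           ┃          ┃     


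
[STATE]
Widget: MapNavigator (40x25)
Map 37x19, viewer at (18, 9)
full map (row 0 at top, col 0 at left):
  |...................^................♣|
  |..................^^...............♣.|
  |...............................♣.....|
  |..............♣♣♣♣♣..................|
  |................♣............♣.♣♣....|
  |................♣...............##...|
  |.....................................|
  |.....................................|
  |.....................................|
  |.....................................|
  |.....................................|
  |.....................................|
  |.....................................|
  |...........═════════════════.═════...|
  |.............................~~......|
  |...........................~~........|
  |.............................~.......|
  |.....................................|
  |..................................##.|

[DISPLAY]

                                        
                                        
                                        
  ...................^................♣ 
  ..................^^...............♣. 
  ...............................♣..... 
  ..............♣♣♣♣♣.................. 
  ................♣............♣.♣♣.... 
  ................♣...............##... 
  ..................................... 
  ..................................... 
  ..................................... 
  ..................@.................. 
  ..................................... 
  ..................................... 
  ..................................... 
  ...........═════════════════.═════... 
  .............................~~...... 
  ...........................~~........ 
  .............................~....... 
  ..................................... 
  ..................................##. 
                                        
                                        
                                        


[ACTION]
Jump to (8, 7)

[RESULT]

                                        
                                        
                                        
                                        
                                        
            ...................^........
            ..................^^........
            ............................
            ..............♣♣♣♣♣.........
            ................♣...........
            ................♣...........
            ............................
            ........@...................
            ............................
            ............................
            ............................
            ............................
            ............................
            ...........═════════════════
            ............................
            ...........................~
            ............................
            ............................
            ............................
                                        


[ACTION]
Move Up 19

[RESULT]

                                        
                                        
                                        
                                        
                                        
                                        
                                        
                                        
                                        
                                        
                                        
                                        
            ........@..........^........
            ..................^^........
            ............................
            ..............♣♣♣♣♣.........
            ................♣...........
            ................♣...........
            ............................
            ............................
            ............................
            ............................
            ............................
            ............................
            ............................


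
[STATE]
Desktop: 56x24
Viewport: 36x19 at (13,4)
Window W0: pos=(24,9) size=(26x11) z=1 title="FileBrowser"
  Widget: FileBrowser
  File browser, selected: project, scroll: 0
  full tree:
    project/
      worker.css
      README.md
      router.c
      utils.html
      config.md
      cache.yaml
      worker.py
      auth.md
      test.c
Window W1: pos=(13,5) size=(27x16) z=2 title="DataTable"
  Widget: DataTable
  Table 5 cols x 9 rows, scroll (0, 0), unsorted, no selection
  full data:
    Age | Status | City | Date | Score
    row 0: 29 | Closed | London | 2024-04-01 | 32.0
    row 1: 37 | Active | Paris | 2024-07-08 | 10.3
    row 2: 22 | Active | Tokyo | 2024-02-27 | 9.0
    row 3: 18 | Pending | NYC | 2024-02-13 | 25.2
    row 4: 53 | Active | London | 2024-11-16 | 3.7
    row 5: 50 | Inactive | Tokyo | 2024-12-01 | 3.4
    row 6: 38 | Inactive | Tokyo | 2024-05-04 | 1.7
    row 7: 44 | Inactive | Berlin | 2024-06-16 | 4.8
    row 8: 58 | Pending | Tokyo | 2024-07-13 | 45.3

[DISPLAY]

                                    
┏━━━━━━━━━━━━━━━━━━━━━━━━━┓         
┃ DataTable               ┃         
┠─────────────────────────┨         
┃Age│Status  │City  │Date ┃         
┃───┼────────┼──────┼─────┃━━━━━━━━━
┃29 │Closed  │London│2024-┃         
┃37 │Active  │Paris │2024-┃─────────
┃22 │Active  │Tokyo │2024-┃         
┃18 │Pending │NYC   │2024-┃         
┃53 │Active  │London│2024-┃         
┃50 │Inactive│Tokyo │2024-┃         
┃38 │Inactive│Tokyo │2024-┃         
┃44 │Inactive│Berlin│2024-┃         
┃58 │Pending │Tokyo │2024-┃         
┃                         ┃━━━━━━━━━
┗━━━━━━━━━━━━━━━━━━━━━━━━━┛         
                                    
                                    


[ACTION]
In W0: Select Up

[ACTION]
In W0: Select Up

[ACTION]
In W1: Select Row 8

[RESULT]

                                    
┏━━━━━━━━━━━━━━━━━━━━━━━━━┓         
┃ DataTable               ┃         
┠─────────────────────────┨         
┃Age│Status  │City  │Date ┃         
┃───┼────────┼──────┼─────┃━━━━━━━━━
┃29 │Closed  │London│2024-┃         
┃37 │Active  │Paris │2024-┃─────────
┃22 │Active  │Tokyo │2024-┃         
┃18 │Pending │NYC   │2024-┃         
┃53 │Active  │London│2024-┃         
┃50 │Inactive│Tokyo │2024-┃         
┃38 │Inactive│Tokyo │2024-┃         
┃44 │Inactive│Berlin│2024-┃         
┃>8 │Pending │Tokyo │2024-┃         
┃                         ┃━━━━━━━━━
┗━━━━━━━━━━━━━━━━━━━━━━━━━┛         
                                    
                                    


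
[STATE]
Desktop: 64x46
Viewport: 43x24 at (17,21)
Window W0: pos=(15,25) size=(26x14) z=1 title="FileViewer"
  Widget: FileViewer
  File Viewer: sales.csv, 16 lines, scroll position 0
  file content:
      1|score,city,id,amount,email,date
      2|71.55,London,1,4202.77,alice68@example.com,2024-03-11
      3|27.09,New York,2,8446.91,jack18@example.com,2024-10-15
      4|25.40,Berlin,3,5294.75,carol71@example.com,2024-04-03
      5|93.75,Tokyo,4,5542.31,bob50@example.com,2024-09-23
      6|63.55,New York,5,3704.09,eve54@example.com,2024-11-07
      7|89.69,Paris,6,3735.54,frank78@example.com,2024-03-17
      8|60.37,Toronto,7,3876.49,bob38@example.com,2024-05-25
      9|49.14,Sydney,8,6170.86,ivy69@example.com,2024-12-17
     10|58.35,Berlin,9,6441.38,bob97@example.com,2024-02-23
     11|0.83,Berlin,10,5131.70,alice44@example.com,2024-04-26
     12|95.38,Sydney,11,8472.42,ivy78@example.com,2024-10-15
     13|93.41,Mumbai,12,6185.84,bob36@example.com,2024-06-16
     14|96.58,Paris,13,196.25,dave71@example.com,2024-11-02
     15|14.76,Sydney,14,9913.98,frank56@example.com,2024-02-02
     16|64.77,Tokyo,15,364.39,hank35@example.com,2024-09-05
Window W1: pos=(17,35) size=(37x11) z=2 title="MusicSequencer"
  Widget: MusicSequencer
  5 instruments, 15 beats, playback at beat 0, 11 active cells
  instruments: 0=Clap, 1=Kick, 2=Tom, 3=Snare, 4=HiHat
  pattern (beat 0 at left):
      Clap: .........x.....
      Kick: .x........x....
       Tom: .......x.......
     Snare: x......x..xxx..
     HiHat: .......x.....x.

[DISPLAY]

                                           
                                           
                                           
                                           
━━━━━━━━━━━━━━━━━━━━━━━┓                   
FileViewer             ┃                   
───────────────────────┨                   
core,city,id,amount,em▲┃                   
1.55,London,1,4202.77,█┃                   
7.09,New York,2,8446.9░┃                   
5.40,Berlin,3,5294.75,░┃                   
3.75,Tokyo,4,5542.31,b░┃                   
3.55,New York,5,3704.0░┃                   
9.69,Paris,6,3735.54,f░┃                   
┏━━━━━━━━━━━━━━━━━━━━━━━━━━━━━━━━━━━┓      
┃ MusicSequencer                    ┃      
┠───────────────────────────────────┨      
┃      ▼12345678901234              ┃      
┃  Clap·········█·····              ┃      
┃  Kick·█········█····              ┃      
┃   Tom·······█·······              ┃      
┃ Snare█······█··███··              ┃      
┃ HiHat·······█·····█·              ┃      
┃                                   ┃      


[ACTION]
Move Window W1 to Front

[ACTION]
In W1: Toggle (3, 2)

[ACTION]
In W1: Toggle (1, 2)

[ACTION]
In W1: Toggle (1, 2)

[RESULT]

                                           
                                           
                                           
                                           
━━━━━━━━━━━━━━━━━━━━━━━┓                   
FileViewer             ┃                   
───────────────────────┨                   
core,city,id,amount,em▲┃                   
1.55,London,1,4202.77,█┃                   
7.09,New York,2,8446.9░┃                   
5.40,Berlin,3,5294.75,░┃                   
3.75,Tokyo,4,5542.31,b░┃                   
3.55,New York,5,3704.0░┃                   
9.69,Paris,6,3735.54,f░┃                   
┏━━━━━━━━━━━━━━━━━━━━━━━━━━━━━━━━━━━┓      
┃ MusicSequencer                    ┃      
┠───────────────────────────────────┨      
┃      ▼12345678901234              ┃      
┃  Clap·········█·····              ┃      
┃  Kick·█········█····              ┃      
┃   Tom·······█·······              ┃      
┃ Snare█·█····█··███··              ┃      
┃ HiHat·······█·····█·              ┃      
┃                                   ┃      


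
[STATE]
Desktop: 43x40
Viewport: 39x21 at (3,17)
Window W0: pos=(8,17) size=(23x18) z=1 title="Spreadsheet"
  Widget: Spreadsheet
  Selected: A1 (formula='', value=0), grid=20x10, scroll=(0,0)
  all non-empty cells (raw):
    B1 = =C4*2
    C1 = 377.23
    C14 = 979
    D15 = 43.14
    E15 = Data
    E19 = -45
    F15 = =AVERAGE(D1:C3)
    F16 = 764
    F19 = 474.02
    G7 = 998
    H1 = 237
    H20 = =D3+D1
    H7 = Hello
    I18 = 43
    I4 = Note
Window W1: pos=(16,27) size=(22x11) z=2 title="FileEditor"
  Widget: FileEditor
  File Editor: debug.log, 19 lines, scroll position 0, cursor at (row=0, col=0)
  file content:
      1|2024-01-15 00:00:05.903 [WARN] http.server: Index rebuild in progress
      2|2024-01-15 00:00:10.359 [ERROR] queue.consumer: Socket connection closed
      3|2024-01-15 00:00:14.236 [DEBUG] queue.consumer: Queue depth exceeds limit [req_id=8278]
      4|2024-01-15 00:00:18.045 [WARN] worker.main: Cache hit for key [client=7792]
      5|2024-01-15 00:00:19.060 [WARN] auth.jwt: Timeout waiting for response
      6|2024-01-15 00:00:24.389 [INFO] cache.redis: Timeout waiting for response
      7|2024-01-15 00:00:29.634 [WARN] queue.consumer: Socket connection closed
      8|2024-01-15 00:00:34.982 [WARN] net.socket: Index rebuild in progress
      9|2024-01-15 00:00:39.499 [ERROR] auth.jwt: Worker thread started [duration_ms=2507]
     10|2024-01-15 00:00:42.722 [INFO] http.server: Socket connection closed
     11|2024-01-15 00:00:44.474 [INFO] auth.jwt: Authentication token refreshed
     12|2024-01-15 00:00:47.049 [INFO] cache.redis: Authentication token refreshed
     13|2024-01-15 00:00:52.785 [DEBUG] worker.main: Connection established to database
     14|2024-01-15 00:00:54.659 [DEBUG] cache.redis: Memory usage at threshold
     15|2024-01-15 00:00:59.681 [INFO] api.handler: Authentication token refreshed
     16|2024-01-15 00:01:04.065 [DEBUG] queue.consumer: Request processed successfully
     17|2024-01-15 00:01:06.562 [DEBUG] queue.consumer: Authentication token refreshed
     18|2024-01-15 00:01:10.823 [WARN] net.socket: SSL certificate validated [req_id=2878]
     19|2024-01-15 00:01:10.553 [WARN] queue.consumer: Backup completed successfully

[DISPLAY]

     ┏━━━━━━━━━━━━━━━━━━━━━┓           
     ┃ Spreadsheet         ┃           
     ┠─────────────────────┨           
     ┃A1:                  ┃           
     ┃       A       B     ┃           
     ┃---------------------┃           
     ┃  1      [0]       0 ┃           
     ┃  2        0       0 ┃           
     ┃  3        0       0 ┃           
     ┃  4        0       0 ┃           
     ┃  5    ┏━━━━━━━━━━━━━━━━━━━━┓    
     ┃  6    ┃ FileEditor         ┃    
     ┃  7    ┠────────────────────┨    
     ┃  8    ┃█024-01-15 00:00:05▲┃    
     ┃  9    ┃2024-01-15 00:00:10█┃    
     ┃ 10    ┃2024-01-15 00:00:14░┃    
     ┃ 11    ┃2024-01-15 00:00:18░┃    
     ┗━━━━━━━┃2024-01-15 00:00:19░┃    
             ┃2024-01-15 00:00:24░┃    
             ┃2024-01-15 00:00:29▼┃    
             ┗━━━━━━━━━━━━━━━━━━━━┛    


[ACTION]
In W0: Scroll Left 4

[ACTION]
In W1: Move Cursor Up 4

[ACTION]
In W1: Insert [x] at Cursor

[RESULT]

     ┏━━━━━━━━━━━━━━━━━━━━━┓           
     ┃ Spreadsheet         ┃           
     ┠─────────────────────┨           
     ┃A1:                  ┃           
     ┃       A       B     ┃           
     ┃---------------------┃           
     ┃  1      [0]       0 ┃           
     ┃  2        0       0 ┃           
     ┃  3        0       0 ┃           
     ┃  4        0       0 ┃           
     ┃  5    ┏━━━━━━━━━━━━━━━━━━━━┓    
     ┃  6    ┃ FileEditor         ┃    
     ┃  7    ┠────────────────────┨    
     ┃  8    ┃x█024-01-15 00:00:0▲┃    
     ┃  9    ┃2024-01-15 00:00:10█┃    
     ┃ 10    ┃2024-01-15 00:00:14░┃    
     ┃ 11    ┃2024-01-15 00:00:18░┃    
     ┗━━━━━━━┃2024-01-15 00:00:19░┃    
             ┃2024-01-15 00:00:24░┃    
             ┃2024-01-15 00:00:29▼┃    
             ┗━━━━━━━━━━━━━━━━━━━━┛    


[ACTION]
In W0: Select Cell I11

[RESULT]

     ┏━━━━━━━━━━━━━━━━━━━━━┓           
     ┃ Spreadsheet         ┃           
     ┠─────────────────────┨           
     ┃I11:                 ┃           
     ┃       A       B     ┃           
     ┃---------------------┃           
     ┃  1        0       0 ┃           
     ┃  2        0       0 ┃           
     ┃  3        0       0 ┃           
     ┃  4        0       0 ┃           
     ┃  5    ┏━━━━━━━━━━━━━━━━━━━━┓    
     ┃  6    ┃ FileEditor         ┃    
     ┃  7    ┠────────────────────┨    
     ┃  8    ┃x█024-01-15 00:00:0▲┃    
     ┃  9    ┃2024-01-15 00:00:10█┃    
     ┃ 10    ┃2024-01-15 00:00:14░┃    
     ┃ 11    ┃2024-01-15 00:00:18░┃    
     ┗━━━━━━━┃2024-01-15 00:00:19░┃    
             ┃2024-01-15 00:00:24░┃    
             ┃2024-01-15 00:00:29▼┃    
             ┗━━━━━━━━━━━━━━━━━━━━┛    
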